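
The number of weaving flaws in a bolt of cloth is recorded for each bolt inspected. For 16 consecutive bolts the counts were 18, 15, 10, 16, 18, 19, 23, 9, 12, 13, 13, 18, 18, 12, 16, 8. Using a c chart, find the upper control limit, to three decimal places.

c̄ = (18 + 15 + 10 + 16 + 18 + 19 + 23 + 9 + 12 + 13 + 13 + 18 + 18 + 12 + 16 + 8) / 16 = 238 / 16 = 14.8750
UCL = c̄ + 3√c̄ = 14.8750 + 3 × √14.8750 = 14.8750 + 3 × 3.8568 = 26.4454

26.445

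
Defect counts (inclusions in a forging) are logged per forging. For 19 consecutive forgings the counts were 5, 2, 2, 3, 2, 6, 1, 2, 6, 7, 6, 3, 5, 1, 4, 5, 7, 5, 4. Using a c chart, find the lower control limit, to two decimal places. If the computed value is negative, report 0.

0.00

c̄ = (5 + 2 + 2 + 3 + 2 + 6 + 1 + 2 + 6 + 7 + 6 + 3 + 5 + 1 + 4 + 5 + 7 + 5 + 4) / 19 = 76 / 19 = 4.0000
LCL = c̄ − 3√c̄ = 4.0000 − 3 × 2.0000 = -2.0000 → 0 (cannot be negative)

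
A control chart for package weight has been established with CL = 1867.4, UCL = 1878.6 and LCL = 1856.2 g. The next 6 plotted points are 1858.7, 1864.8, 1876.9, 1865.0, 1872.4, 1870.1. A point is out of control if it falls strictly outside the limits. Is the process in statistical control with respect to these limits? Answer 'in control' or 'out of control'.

All 6 points lie within [1856.2, 1878.6].

in control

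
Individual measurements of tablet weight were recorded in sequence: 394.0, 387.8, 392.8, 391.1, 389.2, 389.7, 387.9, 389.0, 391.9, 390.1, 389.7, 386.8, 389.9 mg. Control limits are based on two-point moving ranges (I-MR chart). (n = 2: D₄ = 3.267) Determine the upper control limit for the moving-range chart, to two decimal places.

Moving ranges: 6.2, 5.0, 1.7, 1.9, 0.5, 1.8, 1.1, 2.9, 1.8, 0.4, 2.9, 3.1; M̄R̄ = 29.3000 / 12 = 2.4417
UCL_MR = D₄·M̄R̄ = 3.267 × 2.4417 = 7.9769

7.98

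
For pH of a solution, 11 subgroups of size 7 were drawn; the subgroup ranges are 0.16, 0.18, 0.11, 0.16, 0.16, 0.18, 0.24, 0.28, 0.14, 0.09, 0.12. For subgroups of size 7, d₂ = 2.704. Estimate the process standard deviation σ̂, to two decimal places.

0.06

R̄ = (0.16 + 0.18 + 0.11 + 0.16 + 0.16 + 0.18 + 0.24 + 0.28 + 0.14 + 0.09 + 0.12) / 11 = 0.1655
σ̂ = R̄ / d₂ = 0.1655 / 2.704 = 0.0612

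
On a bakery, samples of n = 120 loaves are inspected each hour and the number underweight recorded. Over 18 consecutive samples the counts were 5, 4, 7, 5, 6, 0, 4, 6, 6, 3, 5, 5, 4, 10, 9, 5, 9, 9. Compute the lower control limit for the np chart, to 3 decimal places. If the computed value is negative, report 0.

p̄ = Σdᵢ / (k·n) = 102 / (18 × 120) = 0.04722
LCL = np̄ − 3·√(np̄(1−p̄)) = 5.6667 − 3 × 2.3236 = -1.3041 → 0 (negative, so LCL = 0)

0.000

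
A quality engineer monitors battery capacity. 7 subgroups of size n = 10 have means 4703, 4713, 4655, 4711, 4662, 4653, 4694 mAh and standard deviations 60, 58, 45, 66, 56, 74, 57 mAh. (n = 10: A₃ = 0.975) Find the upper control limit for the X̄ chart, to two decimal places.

4742.37

X̄̄ = (4703 + 4713 + 4655 + 4711 + 4662 + 4653 + 4694) / 7 = 4684.4286
s̄ = (60 + 58 + 45 + 66 + 56 + 74 + 57) / 7 = 59.4286
UCL = X̄̄ + A₃·s̄ = 4684.4286 + 0.975 × 59.4286 = 4742.3714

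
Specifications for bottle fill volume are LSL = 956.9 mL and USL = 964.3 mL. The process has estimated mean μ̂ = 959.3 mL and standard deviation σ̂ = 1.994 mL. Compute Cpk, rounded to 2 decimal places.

Cpu = (USL − μ̂) / (3σ̂) = (964.3 − 959.3) / (3 × 1.994) = 0.8358; Cpl = (μ̂ − LSL) / (3σ̂) = (959.3 − 956.9) / (3 × 1.994) = 0.4012; Cpk = min(Cpu, Cpl) = 0.4012

0.40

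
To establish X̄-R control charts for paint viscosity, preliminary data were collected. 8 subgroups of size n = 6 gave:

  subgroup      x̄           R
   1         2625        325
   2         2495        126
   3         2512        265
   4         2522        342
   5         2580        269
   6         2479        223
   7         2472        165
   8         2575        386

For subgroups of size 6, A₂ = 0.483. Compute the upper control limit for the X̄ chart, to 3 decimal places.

X̄̄ = (2625 + 2495 + 2512 + 2522 + 2580 + 2479 + 2472 + 2575) / 8 = 20260.0000 / 8 = 2532.5000
R̄ = (325 + 126 + 265 + 342 + 269 + 223 + 165 + 386) / 8 = 2101.0000 / 8 = 262.6250
UCL = X̄̄ + A₂·R̄ = 2532.5000 + 0.483 × 262.6250 = 2659.3479

2659.348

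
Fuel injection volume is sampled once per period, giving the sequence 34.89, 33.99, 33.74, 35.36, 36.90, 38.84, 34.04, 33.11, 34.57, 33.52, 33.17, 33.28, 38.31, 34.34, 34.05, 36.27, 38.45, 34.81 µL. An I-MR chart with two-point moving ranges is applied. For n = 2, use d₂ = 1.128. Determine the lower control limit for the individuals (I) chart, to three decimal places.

30.041

X̄ = (34.89 + 33.99 + 33.74 + 35.36 + 36.90 + 38.84 + 34.04 + 33.11 + 34.57 + 33.52 + 33.17 + 33.28 + 38.31 + 34.34 + 34.05 + 36.27 + 38.45 + 34.81) / 18 = 35.0911
Moving ranges: 0.90, 0.25, 1.62, 1.54, 1.94, 4.80, 0.93, 1.46, 1.05, 0.35, 0.11, 5.03, 3.97, 0.29, 2.22, 2.18, 3.64; M̄R̄ = 32.2800 / 17 = 1.8988
LCL = X̄ − 3·M̄R̄/d₂ = 35.0911 − 3 × 1.8988 / 1.128 = 30.0410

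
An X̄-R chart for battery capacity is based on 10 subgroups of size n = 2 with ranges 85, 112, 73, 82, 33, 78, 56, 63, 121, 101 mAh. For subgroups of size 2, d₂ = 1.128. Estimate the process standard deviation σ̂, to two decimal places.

R̄ = (85 + 112 + 73 + 82 + 33 + 78 + 56 + 63 + 121 + 101) / 10 = 80.4000
σ̂ = R̄ / d₂ = 80.4000 / 1.128 = 71.2766

71.28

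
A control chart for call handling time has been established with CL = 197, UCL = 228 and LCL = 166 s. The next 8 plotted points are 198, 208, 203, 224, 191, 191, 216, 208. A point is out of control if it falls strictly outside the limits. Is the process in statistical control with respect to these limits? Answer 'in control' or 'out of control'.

in control

All 8 points lie within [166, 228].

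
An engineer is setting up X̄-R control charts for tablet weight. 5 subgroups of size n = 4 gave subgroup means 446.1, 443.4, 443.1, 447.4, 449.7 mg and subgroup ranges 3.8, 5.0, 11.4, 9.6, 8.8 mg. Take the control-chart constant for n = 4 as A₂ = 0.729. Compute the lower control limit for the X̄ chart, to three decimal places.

X̄̄ = (446.1 + 443.4 + 443.1 + 447.4 + 449.7) / 5 = 2229.7000 / 5 = 445.9400
R̄ = (3.8 + 5.0 + 11.4 + 9.6 + 8.8) / 5 = 38.6000 / 5 = 7.7200
LCL = X̄̄ − A₂·R̄ = 445.9400 − 0.729 × 7.7200 = 440.3121

440.312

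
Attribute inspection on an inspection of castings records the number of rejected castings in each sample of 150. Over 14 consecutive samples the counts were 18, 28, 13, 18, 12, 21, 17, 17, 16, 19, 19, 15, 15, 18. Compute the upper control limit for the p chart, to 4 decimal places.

0.1959

p̄ = Σdᵢ / (k·n) = 246 / (14 × 150) = 0.11714
UCL = p̄ + 3·√(p̄(1−p̄)/n) = 0.11714 + 3 × √(0.11714×0.88286/150) = 0.11714 + 3 × 0.02626 = 0.19592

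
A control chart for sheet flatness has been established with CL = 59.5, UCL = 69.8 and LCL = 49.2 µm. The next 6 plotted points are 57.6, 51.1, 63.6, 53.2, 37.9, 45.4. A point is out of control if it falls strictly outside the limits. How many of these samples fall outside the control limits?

Compare each point to [49.2, 69.8]: sample 5 = 37.9 < LCL; sample 6 = 45.4 < LCL.

2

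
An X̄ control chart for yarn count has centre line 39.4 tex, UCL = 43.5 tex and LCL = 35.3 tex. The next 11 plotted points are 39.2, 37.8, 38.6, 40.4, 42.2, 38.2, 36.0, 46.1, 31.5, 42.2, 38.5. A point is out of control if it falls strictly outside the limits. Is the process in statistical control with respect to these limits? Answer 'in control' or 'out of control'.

Compare each point to [35.3, 43.5]: sample 8 = 46.1 > UCL; sample 9 = 31.5 < LCL.

out of control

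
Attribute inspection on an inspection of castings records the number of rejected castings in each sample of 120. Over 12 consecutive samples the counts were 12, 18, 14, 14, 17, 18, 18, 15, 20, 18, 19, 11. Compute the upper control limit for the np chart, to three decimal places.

27.387

p̄ = Σdᵢ / (k·n) = 194 / (12 × 120) = 0.13472
UCL = np̄ + 3·√(np̄(1−p̄)) = 16.1667 + 3 × √(16.1667×0.86528) = 16.1667 + 3 × 3.7401 = 27.3871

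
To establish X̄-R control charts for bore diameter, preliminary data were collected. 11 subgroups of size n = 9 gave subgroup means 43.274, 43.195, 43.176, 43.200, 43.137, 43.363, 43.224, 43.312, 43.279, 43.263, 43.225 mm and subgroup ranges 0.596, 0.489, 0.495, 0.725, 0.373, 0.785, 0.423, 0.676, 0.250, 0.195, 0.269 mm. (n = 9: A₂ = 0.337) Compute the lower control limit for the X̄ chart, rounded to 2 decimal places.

X̄̄ = (43.274 + 43.195 + 43.176 + 43.200 + 43.137 + 43.363 + 43.224 + 43.312 + 43.279 + 43.263 + 43.225) / 11 = 475.6480 / 11 = 43.2407
R̄ = (0.596 + 0.489 + 0.495 + 0.725 + 0.373 + 0.785 + 0.423 + 0.676 + 0.250 + 0.195 + 0.269) / 11 = 5.2760 / 11 = 0.4796
LCL = X̄̄ − A₂·R̄ = 43.2407 − 0.337 × 0.4796 = 43.0791

43.08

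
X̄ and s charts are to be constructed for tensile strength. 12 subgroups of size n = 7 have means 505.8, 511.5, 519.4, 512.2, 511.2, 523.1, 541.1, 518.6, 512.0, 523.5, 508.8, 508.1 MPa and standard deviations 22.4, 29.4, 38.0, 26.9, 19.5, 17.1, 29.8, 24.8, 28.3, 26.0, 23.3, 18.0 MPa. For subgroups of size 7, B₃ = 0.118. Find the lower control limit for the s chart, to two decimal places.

2.98

s̄ = (22.4 + 29.4 + 38.0 + 26.9 + 19.5 + 17.1 + 29.8 + 24.8 + 28.3 + 26.0 + 23.3 + 18.0) / 12 = 25.2917
LCL_s = B₃·s̄ = 0.118 × 25.2917 = 2.9844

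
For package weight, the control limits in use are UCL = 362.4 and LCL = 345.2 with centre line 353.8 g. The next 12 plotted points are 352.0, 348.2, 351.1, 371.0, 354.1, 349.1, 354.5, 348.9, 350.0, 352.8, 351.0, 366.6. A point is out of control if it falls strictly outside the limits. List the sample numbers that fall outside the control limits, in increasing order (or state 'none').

Compare each point to [345.2, 362.4]: sample 4 = 371.0 > UCL; sample 12 = 366.6 > UCL.

4, 12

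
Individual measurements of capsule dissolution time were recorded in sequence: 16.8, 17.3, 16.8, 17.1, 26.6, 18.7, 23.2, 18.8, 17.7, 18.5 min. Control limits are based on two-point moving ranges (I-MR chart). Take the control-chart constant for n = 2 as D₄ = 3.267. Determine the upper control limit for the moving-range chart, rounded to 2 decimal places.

10.71

Moving ranges: 0.5, 0.5, 0.3, 9.5, 7.9, 4.5, 4.4, 1.1, 0.8; M̄R̄ = 29.5000 / 9 = 3.2778
UCL_MR = D₄·M̄R̄ = 3.267 × 3.2778 = 10.7085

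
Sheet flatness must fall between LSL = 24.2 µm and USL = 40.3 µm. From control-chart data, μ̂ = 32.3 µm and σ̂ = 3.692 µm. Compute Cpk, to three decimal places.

0.722

Cpu = (USL − μ̂) / (3σ̂) = (40.3 − 32.3) / (3 × 3.692) = 0.7223; Cpl = (μ̂ − LSL) / (3σ̂) = (32.3 − 24.2) / (3 × 3.692) = 0.7313; Cpk = min(Cpu, Cpl) = 0.7223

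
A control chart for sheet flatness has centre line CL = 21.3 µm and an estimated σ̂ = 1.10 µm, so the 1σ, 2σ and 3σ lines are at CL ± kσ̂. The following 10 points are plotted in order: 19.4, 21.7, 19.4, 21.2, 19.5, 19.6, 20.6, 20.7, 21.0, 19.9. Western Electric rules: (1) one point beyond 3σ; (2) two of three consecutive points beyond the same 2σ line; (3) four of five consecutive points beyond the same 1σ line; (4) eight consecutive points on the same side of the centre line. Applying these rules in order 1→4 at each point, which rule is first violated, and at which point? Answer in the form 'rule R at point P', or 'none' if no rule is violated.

Zone of each point (C = within 1σ̂, B = 1σ̂–2σ̂, A = 2σ̂–3σ̂, * = beyond 3σ̂; sign = side of CL): 1:-B, 2:+C, 3:-B, 4:-C, 5:-B, 6:-B, 7:-C, 8:-C, 9:-C, 10:-B
Rule 4 (eight consecutive points on the same side of the centre line) is satisfied at point 10.

rule 4 at point 10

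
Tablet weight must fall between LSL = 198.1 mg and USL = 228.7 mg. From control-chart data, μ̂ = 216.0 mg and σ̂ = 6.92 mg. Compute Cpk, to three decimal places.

0.612

Cpu = (USL − μ̂) / (3σ̂) = (228.7 − 216.0) / (3 × 6.92) = 0.6118; Cpl = (μ̂ − LSL) / (3σ̂) = (216.0 − 198.1) / (3 × 6.92) = 0.8622; Cpk = min(Cpu, Cpl) = 0.6118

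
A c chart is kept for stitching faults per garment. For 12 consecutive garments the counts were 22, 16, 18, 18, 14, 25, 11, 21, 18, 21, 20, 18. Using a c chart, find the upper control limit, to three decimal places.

31.403

c̄ = (22 + 16 + 18 + 18 + 14 + 25 + 11 + 21 + 18 + 21 + 20 + 18) / 12 = 222 / 12 = 18.5000
UCL = c̄ + 3√c̄ = 18.5000 + 3 × √18.5000 = 18.5000 + 3 × 4.3012 = 31.4035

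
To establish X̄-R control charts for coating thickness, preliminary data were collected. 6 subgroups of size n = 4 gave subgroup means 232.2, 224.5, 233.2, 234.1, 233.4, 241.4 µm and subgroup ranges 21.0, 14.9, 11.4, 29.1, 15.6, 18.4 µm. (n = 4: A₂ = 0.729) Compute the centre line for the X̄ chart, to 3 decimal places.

X̄̄ = (232.2 + 224.5 + 233.2 + 234.1 + 233.4 + 241.4) / 6 = 1398.8000 / 6 = 233.1333
CL = X̄̄ = 233.1333

233.133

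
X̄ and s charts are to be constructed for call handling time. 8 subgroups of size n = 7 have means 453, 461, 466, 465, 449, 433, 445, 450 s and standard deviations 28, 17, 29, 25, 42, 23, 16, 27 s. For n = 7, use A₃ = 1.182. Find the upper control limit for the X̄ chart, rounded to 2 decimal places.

483.33

X̄̄ = (453 + 461 + 466 + 465 + 449 + 433 + 445 + 450) / 8 = 452.7500
s̄ = (28 + 17 + 29 + 25 + 42 + 23 + 16 + 27) / 8 = 25.8750
UCL = X̄̄ + A₃·s̄ = 452.7500 + 1.182 × 25.8750 = 483.3342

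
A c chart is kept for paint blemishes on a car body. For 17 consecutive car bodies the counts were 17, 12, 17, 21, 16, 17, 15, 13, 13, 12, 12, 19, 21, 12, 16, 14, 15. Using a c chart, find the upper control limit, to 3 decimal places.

27.189

c̄ = (17 + 12 + 17 + 21 + 16 + 17 + 15 + 13 + 13 + 12 + 12 + 19 + 21 + 12 + 16 + 14 + 15) / 17 = 262 / 17 = 15.4118
UCL = c̄ + 3√c̄ = 15.4118 + 3 × √15.4118 = 15.4118 + 3 × 3.9258 = 27.1891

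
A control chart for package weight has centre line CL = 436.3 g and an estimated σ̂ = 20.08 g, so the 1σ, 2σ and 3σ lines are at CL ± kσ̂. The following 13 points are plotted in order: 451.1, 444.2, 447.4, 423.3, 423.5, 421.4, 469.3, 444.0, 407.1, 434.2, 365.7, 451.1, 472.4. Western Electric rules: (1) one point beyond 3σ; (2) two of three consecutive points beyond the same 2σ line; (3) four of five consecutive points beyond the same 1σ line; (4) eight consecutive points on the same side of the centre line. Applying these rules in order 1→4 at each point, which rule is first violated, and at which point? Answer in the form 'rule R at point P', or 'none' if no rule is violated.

rule 1 at point 11

Zone of each point (C = within 1σ̂, B = 1σ̂–2σ̂, A = 2σ̂–3σ̂, * = beyond 3σ̂; sign = side of CL): 1:+C, 2:+C, 3:+C, 4:-C, 5:-C, 6:-C, 7:+B, 8:+C, 9:-B, 10:-C, 11:-*, 12:+C, 13:+B
Rule 1 (one point beyond the 3σ limits) is satisfied at point 11.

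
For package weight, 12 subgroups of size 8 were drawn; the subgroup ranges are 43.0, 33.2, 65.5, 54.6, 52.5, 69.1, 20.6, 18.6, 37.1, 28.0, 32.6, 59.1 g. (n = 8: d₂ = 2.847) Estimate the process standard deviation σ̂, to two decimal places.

R̄ = (43.0 + 33.2 + 65.5 + 54.6 + 52.5 + 69.1 + 20.6 + 18.6 + 37.1 + 28.0 + 32.6 + 59.1) / 12 = 42.8250
σ̂ = R̄ / d₂ = 42.8250 / 2.847 = 15.0421

15.04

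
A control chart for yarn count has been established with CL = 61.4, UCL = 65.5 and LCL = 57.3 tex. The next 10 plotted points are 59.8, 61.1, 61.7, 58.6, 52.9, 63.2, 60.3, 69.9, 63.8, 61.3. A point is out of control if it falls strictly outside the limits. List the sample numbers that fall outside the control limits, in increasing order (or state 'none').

5, 8

Compare each point to [57.3, 65.5]: sample 5 = 52.9 < LCL; sample 8 = 69.9 > UCL.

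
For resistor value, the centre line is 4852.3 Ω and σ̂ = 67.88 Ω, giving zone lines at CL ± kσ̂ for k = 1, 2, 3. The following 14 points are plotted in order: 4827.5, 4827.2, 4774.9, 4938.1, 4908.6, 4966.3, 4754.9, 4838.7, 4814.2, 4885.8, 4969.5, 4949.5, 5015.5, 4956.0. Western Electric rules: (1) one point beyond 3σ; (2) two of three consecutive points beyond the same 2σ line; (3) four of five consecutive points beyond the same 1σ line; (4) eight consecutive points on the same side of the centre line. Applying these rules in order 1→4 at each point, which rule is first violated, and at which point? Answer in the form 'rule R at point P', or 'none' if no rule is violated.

Zone of each point (C = within 1σ̂, B = 1σ̂–2σ̂, A = 2σ̂–3σ̂, * = beyond 3σ̂; sign = side of CL): 1:-C, 2:-C, 3:-B, 4:+B, 5:+C, 6:+B, 7:-B, 8:-C, 9:-C, 10:+C, 11:+B, 12:+B, 13:+A, 14:+B
Rule 3 (four of five consecutive points beyond the same 1σ limit) is satisfied at point 14.

rule 3 at point 14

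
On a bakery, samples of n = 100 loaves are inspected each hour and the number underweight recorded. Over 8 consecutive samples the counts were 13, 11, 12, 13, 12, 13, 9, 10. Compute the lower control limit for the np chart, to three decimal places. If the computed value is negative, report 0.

2.009

p̄ = Σdᵢ / (k·n) = 93 / (8 × 100) = 0.11625
LCL = np̄ − 3·√(np̄(1−p̄)) = 11.6250 − 3 × 3.2052 = 2.0093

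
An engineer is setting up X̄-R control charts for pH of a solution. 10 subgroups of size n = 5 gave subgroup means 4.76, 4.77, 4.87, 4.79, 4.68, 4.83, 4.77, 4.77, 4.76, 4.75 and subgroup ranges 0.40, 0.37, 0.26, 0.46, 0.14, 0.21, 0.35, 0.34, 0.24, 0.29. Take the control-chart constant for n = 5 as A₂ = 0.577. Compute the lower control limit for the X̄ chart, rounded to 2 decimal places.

X̄̄ = (4.76 + 4.77 + 4.87 + 4.79 + 4.68 + 4.83 + 4.77 + 4.77 + 4.76 + 4.75) / 10 = 47.7500 / 10 = 4.7750
R̄ = (0.40 + 0.37 + 0.26 + 0.46 + 0.14 + 0.21 + 0.35 + 0.34 + 0.24 + 0.29) / 10 = 3.0600 / 10 = 0.3060
LCL = X̄̄ − A₂·R̄ = 4.7750 − 0.577 × 0.3060 = 4.5984

4.60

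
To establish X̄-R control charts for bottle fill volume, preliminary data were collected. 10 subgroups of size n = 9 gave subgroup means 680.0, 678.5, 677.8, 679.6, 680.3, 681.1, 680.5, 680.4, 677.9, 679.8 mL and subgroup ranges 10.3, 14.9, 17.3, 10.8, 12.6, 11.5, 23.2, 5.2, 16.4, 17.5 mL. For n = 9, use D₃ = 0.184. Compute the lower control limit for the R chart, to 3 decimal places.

R̄ = (10.3 + 14.9 + 17.3 + 10.8 + 12.6 + 11.5 + 23.2 + 5.2 + 16.4 + 17.5) / 10 = 139.7000 / 10 = 13.9700
LCL_R = D₃·R̄ = 0.184 × 13.9700 = 2.5705

2.570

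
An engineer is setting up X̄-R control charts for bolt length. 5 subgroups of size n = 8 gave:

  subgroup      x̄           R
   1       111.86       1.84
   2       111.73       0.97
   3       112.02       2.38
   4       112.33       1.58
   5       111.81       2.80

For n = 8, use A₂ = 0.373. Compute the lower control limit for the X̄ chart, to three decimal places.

X̄̄ = (111.86 + 111.73 + 112.02 + 112.33 + 111.81) / 5 = 559.7500 / 5 = 111.9500
R̄ = (1.84 + 0.97 + 2.38 + 1.58 + 2.80) / 5 = 9.5700 / 5 = 1.9140
LCL = X̄̄ − A₂·R̄ = 111.9500 − 0.373 × 1.9140 = 111.2361

111.236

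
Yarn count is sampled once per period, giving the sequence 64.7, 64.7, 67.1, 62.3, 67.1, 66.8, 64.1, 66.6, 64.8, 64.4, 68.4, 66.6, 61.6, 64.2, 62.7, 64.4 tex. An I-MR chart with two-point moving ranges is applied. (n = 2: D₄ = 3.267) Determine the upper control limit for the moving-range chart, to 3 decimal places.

7.906

Moving ranges: 0.0, 2.4, 4.8, 4.8, 0.3, 2.7, 2.5, 1.8, 0.4, 4.0, 1.8, 5.0, 2.6, 1.5, 1.7; M̄R̄ = 36.3000 / 15 = 2.4200
UCL_MR = D₄·M̄R̄ = 3.267 × 2.4200 = 7.9061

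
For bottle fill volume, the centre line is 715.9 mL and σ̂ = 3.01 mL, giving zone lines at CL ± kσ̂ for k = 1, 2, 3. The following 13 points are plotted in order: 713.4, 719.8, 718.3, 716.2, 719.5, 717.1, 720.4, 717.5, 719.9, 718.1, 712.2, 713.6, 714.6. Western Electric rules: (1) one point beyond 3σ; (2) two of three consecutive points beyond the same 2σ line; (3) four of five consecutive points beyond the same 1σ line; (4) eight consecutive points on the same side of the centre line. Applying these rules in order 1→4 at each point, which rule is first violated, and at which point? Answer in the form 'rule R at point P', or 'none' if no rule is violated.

Zone of each point (C = within 1σ̂, B = 1σ̂–2σ̂, A = 2σ̂–3σ̂, * = beyond 3σ̂; sign = side of CL): 1:-C, 2:+B, 3:+C, 4:+C, 5:+B, 6:+C, 7:+B, 8:+C, 9:+B, 10:+C, 11:-B, 12:-C, 13:-C
Rule 4 (eight consecutive points on the same side of the centre line) is satisfied at point 9.

rule 4 at point 9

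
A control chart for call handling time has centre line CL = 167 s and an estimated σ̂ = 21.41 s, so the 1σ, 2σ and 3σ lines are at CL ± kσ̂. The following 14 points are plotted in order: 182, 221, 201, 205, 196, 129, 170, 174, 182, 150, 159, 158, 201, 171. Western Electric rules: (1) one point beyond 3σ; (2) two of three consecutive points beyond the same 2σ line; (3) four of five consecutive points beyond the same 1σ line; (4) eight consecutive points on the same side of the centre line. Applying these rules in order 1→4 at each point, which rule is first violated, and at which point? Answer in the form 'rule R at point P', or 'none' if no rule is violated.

Zone of each point (C = within 1σ̂, B = 1σ̂–2σ̂, A = 2σ̂–3σ̂, * = beyond 3σ̂; sign = side of CL): 1:+C, 2:+A, 3:+B, 4:+B, 5:+B, 6:-B, 7:+C, 8:+C, 9:+C, 10:-C, 11:-C, 12:-C, 13:+B, 14:+C
Rule 3 (four of five consecutive points beyond the same 1σ limit) is satisfied at point 5.

rule 3 at point 5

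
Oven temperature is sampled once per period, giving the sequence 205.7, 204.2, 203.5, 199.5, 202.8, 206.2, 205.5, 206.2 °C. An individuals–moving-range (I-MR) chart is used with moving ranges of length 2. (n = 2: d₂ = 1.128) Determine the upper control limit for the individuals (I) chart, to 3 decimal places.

209.633

X̄ = (205.7 + 204.2 + 203.5 + 199.5 + 202.8 + 206.2 + 205.5 + 206.2) / 8 = 204.2000
Moving ranges: 1.5, 0.7, 4.0, 3.3, 3.4, 0.7, 0.7; M̄R̄ = 14.3000 / 7 = 2.0429
UCL = X̄ + 3·M̄R̄/d₂ = 204.2000 + 3 × 2.0429 / 1.128 = 209.6331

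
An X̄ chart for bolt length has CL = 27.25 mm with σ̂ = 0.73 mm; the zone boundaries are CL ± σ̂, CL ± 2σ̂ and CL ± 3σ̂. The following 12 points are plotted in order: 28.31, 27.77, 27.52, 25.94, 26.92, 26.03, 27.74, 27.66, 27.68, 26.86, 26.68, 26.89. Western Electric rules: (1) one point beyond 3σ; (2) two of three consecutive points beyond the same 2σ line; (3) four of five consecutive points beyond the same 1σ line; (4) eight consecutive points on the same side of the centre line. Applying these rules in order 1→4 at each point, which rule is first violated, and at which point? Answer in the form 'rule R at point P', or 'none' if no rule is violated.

none

Zone of each point (C = within 1σ̂, B = 1σ̂–2σ̂, A = 2σ̂–3σ̂, * = beyond 3σ̂; sign = side of CL): 1:+B, 2:+C, 3:+C, 4:-B, 5:-C, 6:-B, 7:+C, 8:+C, 9:+C, 10:-C, 11:-C, 12:-C
No rule fires across all 12 points.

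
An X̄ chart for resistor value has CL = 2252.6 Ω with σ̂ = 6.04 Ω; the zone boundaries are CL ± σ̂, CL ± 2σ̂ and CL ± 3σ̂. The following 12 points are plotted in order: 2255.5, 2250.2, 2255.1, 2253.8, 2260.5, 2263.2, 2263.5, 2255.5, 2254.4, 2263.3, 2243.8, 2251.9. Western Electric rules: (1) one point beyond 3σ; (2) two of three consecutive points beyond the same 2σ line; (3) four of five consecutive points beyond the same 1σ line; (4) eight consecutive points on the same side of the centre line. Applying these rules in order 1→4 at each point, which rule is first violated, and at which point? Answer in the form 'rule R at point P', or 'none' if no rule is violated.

Zone of each point (C = within 1σ̂, B = 1σ̂–2σ̂, A = 2σ̂–3σ̂, * = beyond 3σ̂; sign = side of CL): 1:+C, 2:-C, 3:+C, 4:+C, 5:+B, 6:+B, 7:+B, 8:+C, 9:+C, 10:+B, 11:-B, 12:-C
Rule 4 (eight consecutive points on the same side of the centre line) is satisfied at point 10.

rule 4 at point 10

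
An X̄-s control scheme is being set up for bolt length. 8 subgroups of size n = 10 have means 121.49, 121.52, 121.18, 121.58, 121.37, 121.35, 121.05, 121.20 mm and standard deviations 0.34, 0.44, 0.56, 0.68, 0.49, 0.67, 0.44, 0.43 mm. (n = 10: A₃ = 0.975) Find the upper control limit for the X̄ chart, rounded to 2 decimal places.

121.84

X̄̄ = (121.49 + 121.52 + 121.18 + 121.58 + 121.37 + 121.35 + 121.05 + 121.20) / 8 = 121.3425
s̄ = (0.34 + 0.44 + 0.56 + 0.68 + 0.49 + 0.67 + 0.44 + 0.43) / 8 = 0.5062
UCL = X̄̄ + A₃·s̄ = 121.3425 + 0.975 × 0.5062 = 121.8361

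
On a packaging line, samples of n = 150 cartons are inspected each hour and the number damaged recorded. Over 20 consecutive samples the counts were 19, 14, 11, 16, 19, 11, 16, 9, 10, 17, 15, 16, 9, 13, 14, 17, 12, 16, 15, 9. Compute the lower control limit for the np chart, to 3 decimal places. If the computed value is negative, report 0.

3.246

p̄ = Σdᵢ / (k·n) = 278 / (20 × 150) = 0.09267
LCL = np̄ − 3·√(np̄(1−p̄)) = 13.9000 − 3 × 3.5513 = 3.2460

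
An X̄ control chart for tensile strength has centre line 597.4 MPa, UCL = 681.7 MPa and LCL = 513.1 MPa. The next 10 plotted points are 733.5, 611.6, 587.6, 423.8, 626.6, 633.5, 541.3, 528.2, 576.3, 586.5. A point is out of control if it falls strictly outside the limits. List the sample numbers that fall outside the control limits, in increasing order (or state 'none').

1, 4

Compare each point to [513.1, 681.7]: sample 1 = 733.5 > UCL; sample 4 = 423.8 < LCL.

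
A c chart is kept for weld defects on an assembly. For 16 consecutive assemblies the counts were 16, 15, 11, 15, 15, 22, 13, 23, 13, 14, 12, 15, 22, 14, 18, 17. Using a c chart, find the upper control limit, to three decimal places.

c̄ = (16 + 15 + 11 + 15 + 15 + 22 + 13 + 23 + 13 + 14 + 12 + 15 + 22 + 14 + 18 + 17) / 16 = 255 / 16 = 15.9375
UCL = c̄ + 3√c̄ = 15.9375 + 3 × √15.9375 = 15.9375 + 3 × 3.9922 = 27.9140

27.914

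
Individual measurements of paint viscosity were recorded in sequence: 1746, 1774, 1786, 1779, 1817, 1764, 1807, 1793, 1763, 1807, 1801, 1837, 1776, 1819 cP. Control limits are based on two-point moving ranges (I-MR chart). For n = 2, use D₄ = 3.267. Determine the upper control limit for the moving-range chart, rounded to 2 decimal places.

104.29

Moving ranges: 28, 12, 7, 38, 53, 43, 14, 30, 44, 6, 36, 61, 43; M̄R̄ = 415.0000 / 13 = 31.9231
UCL_MR = D₄·M̄R̄ = 3.267 × 31.9231 = 104.2927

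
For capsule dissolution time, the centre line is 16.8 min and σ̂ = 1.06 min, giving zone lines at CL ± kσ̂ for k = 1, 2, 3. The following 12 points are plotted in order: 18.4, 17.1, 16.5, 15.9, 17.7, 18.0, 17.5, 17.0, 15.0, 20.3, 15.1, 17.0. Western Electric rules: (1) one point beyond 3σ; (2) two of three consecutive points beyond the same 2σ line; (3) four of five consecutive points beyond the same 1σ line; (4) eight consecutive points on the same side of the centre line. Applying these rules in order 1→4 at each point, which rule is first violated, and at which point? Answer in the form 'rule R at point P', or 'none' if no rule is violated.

rule 1 at point 10

Zone of each point (C = within 1σ̂, B = 1σ̂–2σ̂, A = 2σ̂–3σ̂, * = beyond 3σ̂; sign = side of CL): 1:+B, 2:+C, 3:-C, 4:-C, 5:+C, 6:+B, 7:+C, 8:+C, 9:-B, 10:+*, 11:-B, 12:+C
Rule 1 (one point beyond the 3σ limits) is satisfied at point 10.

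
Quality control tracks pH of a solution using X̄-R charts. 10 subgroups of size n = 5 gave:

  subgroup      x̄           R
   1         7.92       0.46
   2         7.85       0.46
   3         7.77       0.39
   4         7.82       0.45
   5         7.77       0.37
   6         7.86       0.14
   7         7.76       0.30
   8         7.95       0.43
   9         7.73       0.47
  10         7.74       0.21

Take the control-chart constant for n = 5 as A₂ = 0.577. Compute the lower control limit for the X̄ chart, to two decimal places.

X̄̄ = (7.92 + 7.85 + 7.77 + 7.82 + 7.77 + 7.86 + 7.76 + 7.95 + 7.73 + 7.74) / 10 = 78.1700 / 10 = 7.8170
R̄ = (0.46 + 0.46 + 0.39 + 0.45 + 0.37 + 0.14 + 0.30 + 0.43 + 0.47 + 0.21) / 10 = 3.6800 / 10 = 0.3680
LCL = X̄̄ − A₂·R̄ = 7.8170 − 0.577 × 0.3680 = 7.6047

7.60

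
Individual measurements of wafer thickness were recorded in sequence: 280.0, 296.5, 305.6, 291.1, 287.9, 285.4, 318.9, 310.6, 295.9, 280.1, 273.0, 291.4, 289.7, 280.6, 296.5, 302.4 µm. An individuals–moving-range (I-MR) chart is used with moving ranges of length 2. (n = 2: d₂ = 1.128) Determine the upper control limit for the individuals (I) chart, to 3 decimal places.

324.091

X̄ = (280.0 + 296.5 + 305.6 + 291.1 + 287.9 + 285.4 + 318.9 + 310.6 + 295.9 + 280.1 + 273.0 + 291.4 + 289.7 + 280.6 + 296.5 + 302.4) / 16 = 292.8500
Moving ranges: 16.5, 9.1, 14.5, 3.2, 2.5, 33.5, 8.3, 14.7, 15.8, 7.1, 18.4, 1.7, 9.1, 15.9, 5.9; M̄R̄ = 176.2000 / 15 = 11.7467
UCL = X̄ + 3·M̄R̄/d₂ = 292.8500 + 3 × 11.7467 / 1.128 = 324.0911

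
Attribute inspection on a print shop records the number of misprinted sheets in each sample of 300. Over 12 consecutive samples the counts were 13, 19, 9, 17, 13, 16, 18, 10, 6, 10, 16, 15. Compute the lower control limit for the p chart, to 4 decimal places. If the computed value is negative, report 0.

p̄ = Σdᵢ / (k·n) = 162 / (12 × 300) = 0.04500
LCL = p̄ − 3·√(p̄(1−p̄)/n) = 0.04500 − 3 × 0.01197 = 0.00909

0.0091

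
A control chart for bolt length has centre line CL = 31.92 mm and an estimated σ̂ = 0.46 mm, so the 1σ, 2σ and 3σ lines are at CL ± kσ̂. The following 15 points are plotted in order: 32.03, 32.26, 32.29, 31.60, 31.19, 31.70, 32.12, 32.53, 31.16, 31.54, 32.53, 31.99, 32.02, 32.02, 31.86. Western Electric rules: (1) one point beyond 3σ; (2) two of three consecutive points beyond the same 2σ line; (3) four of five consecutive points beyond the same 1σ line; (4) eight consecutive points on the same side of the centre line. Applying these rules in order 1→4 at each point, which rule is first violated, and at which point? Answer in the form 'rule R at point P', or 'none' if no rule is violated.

Zone of each point (C = within 1σ̂, B = 1σ̂–2σ̂, A = 2σ̂–3σ̂, * = beyond 3σ̂; sign = side of CL): 1:+C, 2:+C, 3:+C, 4:-C, 5:-B, 6:-C, 7:+C, 8:+B, 9:-B, 10:-C, 11:+B, 12:+C, 13:+C, 14:+C, 15:-C
No rule fires across all 15 points.

none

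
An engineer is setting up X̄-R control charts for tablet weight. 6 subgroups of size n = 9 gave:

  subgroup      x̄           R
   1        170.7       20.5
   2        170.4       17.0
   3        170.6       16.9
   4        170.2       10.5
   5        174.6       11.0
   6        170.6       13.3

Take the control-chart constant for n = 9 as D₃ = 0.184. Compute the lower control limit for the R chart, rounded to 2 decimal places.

R̄ = (20.5 + 17.0 + 16.9 + 10.5 + 11.0 + 13.3) / 6 = 89.2000 / 6 = 14.8667
LCL_R = D₃·R̄ = 0.184 × 14.8667 = 2.7355

2.74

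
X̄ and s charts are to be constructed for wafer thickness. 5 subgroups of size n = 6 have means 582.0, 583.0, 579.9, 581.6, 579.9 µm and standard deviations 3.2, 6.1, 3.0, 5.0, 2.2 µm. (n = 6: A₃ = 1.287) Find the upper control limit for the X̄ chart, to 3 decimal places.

X̄̄ = (582.0 + 583.0 + 579.9 + 581.6 + 579.9) / 5 = 581.2800
s̄ = (3.2 + 6.1 + 3.0 + 5.0 + 2.2) / 5 = 3.9000
UCL = X̄̄ + A₃·s̄ = 581.2800 + 1.287 × 3.9000 = 586.2993

586.299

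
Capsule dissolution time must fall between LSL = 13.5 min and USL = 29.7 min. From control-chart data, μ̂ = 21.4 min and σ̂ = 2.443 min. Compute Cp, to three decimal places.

Cp = (USL − LSL) / (6σ̂) = (29.7 − 13.5) / (6 × 2.443) = 16.2000 / 14.6580 = 1.1052

1.105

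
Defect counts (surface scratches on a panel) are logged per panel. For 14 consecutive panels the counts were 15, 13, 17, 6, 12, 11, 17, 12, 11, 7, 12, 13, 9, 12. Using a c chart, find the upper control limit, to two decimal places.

22.29

c̄ = (15 + 13 + 17 + 6 + 12 + 11 + 17 + 12 + 11 + 7 + 12 + 13 + 9 + 12) / 14 = 167 / 14 = 11.9286
UCL = c̄ + 3√c̄ = 11.9286 + 3 × √11.9286 = 11.9286 + 3 × 3.4538 = 22.2899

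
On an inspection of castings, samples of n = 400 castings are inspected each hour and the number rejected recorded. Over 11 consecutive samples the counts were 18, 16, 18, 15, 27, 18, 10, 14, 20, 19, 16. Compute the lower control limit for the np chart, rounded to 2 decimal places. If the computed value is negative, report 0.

5.14

p̄ = Σdᵢ / (k·n) = 191 / (11 × 400) = 0.04341
LCL = np̄ − 3·√(np̄(1−p̄)) = 17.3636 − 3 × 4.0755 = 5.1371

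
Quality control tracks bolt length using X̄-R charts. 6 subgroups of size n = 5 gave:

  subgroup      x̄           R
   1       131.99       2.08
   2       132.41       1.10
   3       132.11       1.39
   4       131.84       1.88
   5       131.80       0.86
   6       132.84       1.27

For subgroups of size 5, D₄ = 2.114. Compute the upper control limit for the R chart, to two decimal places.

3.02

R̄ = (2.08 + 1.10 + 1.39 + 1.88 + 0.86 + 1.27) / 6 = 8.5800 / 6 = 1.4300
UCL_R = D₄·R̄ = 2.114 × 1.4300 = 3.0230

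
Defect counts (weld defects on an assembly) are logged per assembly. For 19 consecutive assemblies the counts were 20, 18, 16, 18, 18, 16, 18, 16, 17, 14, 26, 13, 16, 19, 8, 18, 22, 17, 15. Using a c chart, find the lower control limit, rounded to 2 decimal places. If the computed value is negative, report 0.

c̄ = (20 + 18 + 16 + 18 + 18 + 16 + 18 + 16 + 17 + 14 + 26 + 13 + 16 + 19 + 8 + 18 + 22 + 17 + 15) / 19 = 325 / 19 = 17.1053
LCL = c̄ − 3√c̄ = 17.1053 − 3 × 4.1359 = 4.6977

4.70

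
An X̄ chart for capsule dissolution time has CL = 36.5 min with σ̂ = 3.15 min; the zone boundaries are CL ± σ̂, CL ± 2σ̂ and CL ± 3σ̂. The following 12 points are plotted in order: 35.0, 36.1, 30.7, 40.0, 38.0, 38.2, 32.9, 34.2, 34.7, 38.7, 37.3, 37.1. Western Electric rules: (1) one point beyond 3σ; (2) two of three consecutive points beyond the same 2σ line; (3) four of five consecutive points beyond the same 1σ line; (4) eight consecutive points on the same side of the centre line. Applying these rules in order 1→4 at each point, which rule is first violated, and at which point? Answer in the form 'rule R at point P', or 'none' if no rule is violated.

none

Zone of each point (C = within 1σ̂, B = 1σ̂–2σ̂, A = 2σ̂–3σ̂, * = beyond 3σ̂; sign = side of CL): 1:-C, 2:-C, 3:-B, 4:+B, 5:+C, 6:+C, 7:-B, 8:-C, 9:-C, 10:+C, 11:+C, 12:+C
No rule fires across all 12 points.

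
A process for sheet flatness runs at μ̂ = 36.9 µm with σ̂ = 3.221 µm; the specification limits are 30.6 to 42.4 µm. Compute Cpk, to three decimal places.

Cpu = (USL − μ̂) / (3σ̂) = (42.4 − 36.9) / (3 × 3.221) = 0.5692; Cpl = (μ̂ − LSL) / (3σ̂) = (36.9 − 30.6) / (3 × 3.221) = 0.6520; Cpk = min(Cpu, Cpl) = 0.5692

0.569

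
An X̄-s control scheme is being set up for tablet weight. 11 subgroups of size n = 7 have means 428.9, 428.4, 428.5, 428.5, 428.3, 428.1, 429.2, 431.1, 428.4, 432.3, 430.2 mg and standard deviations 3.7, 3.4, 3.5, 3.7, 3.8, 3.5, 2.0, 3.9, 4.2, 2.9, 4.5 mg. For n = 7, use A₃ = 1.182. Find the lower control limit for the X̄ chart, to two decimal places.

X̄̄ = (428.9 + 428.4 + 428.5 + 428.5 + 428.3 + 428.1 + 429.2 + 431.1 + 428.4 + 432.3 + 430.2) / 11 = 429.2636
s̄ = (3.7 + 3.4 + 3.5 + 3.7 + 3.8 + 3.5 + 2.0 + 3.9 + 4.2 + 2.9 + 4.5) / 11 = 3.5545
LCL = X̄̄ − A₃·s̄ = 429.2636 − 1.182 × 3.5545 = 425.0622

425.06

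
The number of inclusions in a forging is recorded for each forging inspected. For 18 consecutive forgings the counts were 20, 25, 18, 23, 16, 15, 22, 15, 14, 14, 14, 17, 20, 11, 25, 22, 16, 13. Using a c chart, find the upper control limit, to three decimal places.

30.427

c̄ = (20 + 25 + 18 + 23 + 16 + 15 + 22 + 15 + 14 + 14 + 14 + 17 + 20 + 11 + 25 + 22 + 16 + 13) / 18 = 320 / 18 = 17.7778
UCL = c̄ + 3√c̄ = 17.7778 + 3 × √17.7778 = 17.7778 + 3 × 4.2164 = 30.4269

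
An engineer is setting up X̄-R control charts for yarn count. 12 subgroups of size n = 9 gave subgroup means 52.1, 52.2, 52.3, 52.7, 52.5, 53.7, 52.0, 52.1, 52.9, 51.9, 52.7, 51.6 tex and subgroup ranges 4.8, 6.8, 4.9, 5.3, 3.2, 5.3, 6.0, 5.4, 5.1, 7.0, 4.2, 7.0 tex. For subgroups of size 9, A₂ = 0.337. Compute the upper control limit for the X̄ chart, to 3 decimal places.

X̄̄ = (52.1 + 52.2 + 52.3 + 52.7 + 52.5 + 53.7 + 52.0 + 52.1 + 52.9 + 51.9 + 52.7 + 51.6) / 12 = 628.7000 / 12 = 52.3917
R̄ = (4.8 + 6.8 + 4.9 + 5.3 + 3.2 + 5.3 + 6.0 + 5.4 + 5.1 + 7.0 + 4.2 + 7.0) / 12 = 65.0000 / 12 = 5.4167
UCL = X̄̄ + A₂·R̄ = 52.3917 + 0.337 × 5.4167 = 54.2171

54.217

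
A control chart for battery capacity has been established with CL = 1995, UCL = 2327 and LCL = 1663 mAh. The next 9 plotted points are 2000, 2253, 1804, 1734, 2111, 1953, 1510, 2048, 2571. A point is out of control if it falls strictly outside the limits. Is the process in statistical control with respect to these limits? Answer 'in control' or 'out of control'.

out of control

Compare each point to [1663, 2327]: sample 7 = 1510 < LCL; sample 9 = 2571 > UCL.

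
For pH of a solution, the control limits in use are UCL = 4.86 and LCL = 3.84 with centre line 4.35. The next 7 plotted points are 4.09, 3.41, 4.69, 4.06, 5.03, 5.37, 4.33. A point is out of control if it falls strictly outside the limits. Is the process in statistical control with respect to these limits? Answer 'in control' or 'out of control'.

out of control

Compare each point to [3.84, 4.86]: sample 2 = 3.41 < LCL; sample 5 = 5.03 > UCL; sample 6 = 5.37 > UCL.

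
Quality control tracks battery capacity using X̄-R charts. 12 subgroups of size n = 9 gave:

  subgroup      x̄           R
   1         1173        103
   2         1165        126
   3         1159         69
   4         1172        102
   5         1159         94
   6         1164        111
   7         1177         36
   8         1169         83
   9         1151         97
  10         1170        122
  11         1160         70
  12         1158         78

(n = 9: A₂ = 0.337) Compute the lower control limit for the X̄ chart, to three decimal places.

X̄̄ = (1173 + 1165 + 1159 + 1172 + 1159 + 1164 + 1177 + 1169 + 1151 + 1170 + 1160 + 1158) / 12 = 13977.0000 / 12 = 1164.7500
R̄ = (103 + 126 + 69 + 102 + 94 + 111 + 36 + 83 + 97 + 122 + 70 + 78) / 12 = 1091.0000 / 12 = 90.9167
LCL = X̄̄ − A₂·R̄ = 1164.7500 − 0.337 × 90.9167 = 1134.1111

1134.111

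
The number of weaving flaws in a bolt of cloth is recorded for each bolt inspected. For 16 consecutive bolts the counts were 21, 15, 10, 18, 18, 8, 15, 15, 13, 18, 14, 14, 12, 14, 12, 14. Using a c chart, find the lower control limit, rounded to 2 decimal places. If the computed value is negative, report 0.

c̄ = (21 + 15 + 10 + 18 + 18 + 8 + 15 + 15 + 13 + 18 + 14 + 14 + 12 + 14 + 12 + 14) / 16 = 231 / 16 = 14.4375
LCL = c̄ − 3√c̄ = 14.4375 − 3 × 3.7997 = 3.0385

3.04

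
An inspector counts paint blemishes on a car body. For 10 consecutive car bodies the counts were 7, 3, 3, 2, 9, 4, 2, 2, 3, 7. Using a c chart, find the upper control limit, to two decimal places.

10.35

c̄ = (7 + 3 + 3 + 2 + 9 + 4 + 2 + 2 + 3 + 7) / 10 = 42 / 10 = 4.2000
UCL = c̄ + 3√c̄ = 4.2000 + 3 × √4.2000 = 4.2000 + 3 × 2.0494 = 10.3482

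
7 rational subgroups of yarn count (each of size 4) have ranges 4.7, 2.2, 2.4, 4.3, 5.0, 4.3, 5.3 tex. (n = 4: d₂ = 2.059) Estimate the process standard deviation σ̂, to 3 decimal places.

R̄ = (4.7 + 2.2 + 2.4 + 4.3 + 5.0 + 4.3 + 5.3) / 7 = 4.0286
σ̂ = R̄ / d₂ = 4.0286 / 2.059 = 1.9566

1.957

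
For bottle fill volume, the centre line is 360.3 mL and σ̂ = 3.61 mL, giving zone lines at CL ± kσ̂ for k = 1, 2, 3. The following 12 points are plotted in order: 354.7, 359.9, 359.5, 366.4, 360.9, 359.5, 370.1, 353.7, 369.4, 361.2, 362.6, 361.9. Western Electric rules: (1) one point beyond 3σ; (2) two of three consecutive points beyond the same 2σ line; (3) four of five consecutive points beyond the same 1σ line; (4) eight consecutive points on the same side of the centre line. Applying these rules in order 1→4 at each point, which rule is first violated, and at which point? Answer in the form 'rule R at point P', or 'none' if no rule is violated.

rule 2 at point 9

Zone of each point (C = within 1σ̂, B = 1σ̂–2σ̂, A = 2σ̂–3σ̂, * = beyond 3σ̂; sign = side of CL): 1:-B, 2:-C, 3:-C, 4:+B, 5:+C, 6:-C, 7:+A, 8:-B, 9:+A, 10:+C, 11:+C, 12:+C
Rule 2 (two of three consecutive points beyond the same 2σ limit) is satisfied at point 9.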